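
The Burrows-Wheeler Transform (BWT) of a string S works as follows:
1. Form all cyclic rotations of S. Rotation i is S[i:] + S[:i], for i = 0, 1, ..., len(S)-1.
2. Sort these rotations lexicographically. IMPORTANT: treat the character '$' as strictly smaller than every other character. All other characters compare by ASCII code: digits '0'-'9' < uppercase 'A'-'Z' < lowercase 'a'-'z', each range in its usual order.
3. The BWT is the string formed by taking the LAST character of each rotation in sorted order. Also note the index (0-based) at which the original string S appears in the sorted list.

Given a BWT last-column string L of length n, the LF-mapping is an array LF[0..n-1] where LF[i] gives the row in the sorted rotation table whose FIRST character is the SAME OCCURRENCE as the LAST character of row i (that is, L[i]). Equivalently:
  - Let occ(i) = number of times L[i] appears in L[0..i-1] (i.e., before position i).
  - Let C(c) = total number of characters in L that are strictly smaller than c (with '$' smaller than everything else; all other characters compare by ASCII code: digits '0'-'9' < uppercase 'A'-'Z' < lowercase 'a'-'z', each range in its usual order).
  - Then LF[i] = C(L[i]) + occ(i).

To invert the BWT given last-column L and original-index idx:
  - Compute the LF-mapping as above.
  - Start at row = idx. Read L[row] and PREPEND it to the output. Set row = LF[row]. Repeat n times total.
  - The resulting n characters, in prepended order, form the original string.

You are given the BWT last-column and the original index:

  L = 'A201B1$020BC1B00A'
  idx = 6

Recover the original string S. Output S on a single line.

LF mapping: 11 9 1 6 13 7 0 2 10 3 14 16 8 15 4 5 12
Walk LF starting at row 6, prepending L[row]:
  step 1: row=6, L[6]='$', prepend. Next row=LF[6]=0
  step 2: row=0, L[0]='A', prepend. Next row=LF[0]=11
  step 3: row=11, L[11]='C', prepend. Next row=LF[11]=16
  step 4: row=16, L[16]='A', prepend. Next row=LF[16]=12
  step 5: row=12, L[12]='1', prepend. Next row=LF[12]=8
  step 6: row=8, L[8]='2', prepend. Next row=LF[8]=10
  step 7: row=10, L[10]='B', prepend. Next row=LF[10]=14
  step 8: row=14, L[14]='0', prepend. Next row=LF[14]=4
  step 9: row=4, L[4]='B', prepend. Next row=LF[4]=13
  step 10: row=13, L[13]='B', prepend. Next row=LF[13]=15
  step 11: row=15, L[15]='0', prepend. Next row=LF[15]=5
  step 12: row=5, L[5]='1', prepend. Next row=LF[5]=7
  step 13: row=7, L[7]='0', prepend. Next row=LF[7]=2
  step 14: row=2, L[2]='0', prepend. Next row=LF[2]=1
  step 15: row=1, L[1]='2', prepend. Next row=LF[1]=9
  step 16: row=9, L[9]='0', prepend. Next row=LF[9]=3
  step 17: row=3, L[3]='1', prepend. Next row=LF[3]=6
Reversed output: 1020010BB0B21ACA$

Answer: 1020010BB0B21ACA$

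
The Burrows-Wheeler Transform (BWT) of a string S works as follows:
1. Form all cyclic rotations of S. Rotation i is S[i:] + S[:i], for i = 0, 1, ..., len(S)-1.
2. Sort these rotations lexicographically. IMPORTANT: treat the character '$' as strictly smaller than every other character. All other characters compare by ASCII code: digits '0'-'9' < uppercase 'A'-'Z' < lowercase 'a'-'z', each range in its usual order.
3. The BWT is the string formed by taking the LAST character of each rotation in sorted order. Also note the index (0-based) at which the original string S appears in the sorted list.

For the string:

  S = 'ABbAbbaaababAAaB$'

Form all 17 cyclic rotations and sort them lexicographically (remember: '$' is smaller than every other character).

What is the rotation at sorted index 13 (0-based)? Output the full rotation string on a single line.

Answer: bAbbaaababAAaB$AB

Derivation:
All 17 rotations (rotation i = S[i:]+S[:i]):
  rot[0] = ABbAbbaaababAAaB$
  rot[1] = BbAbbaaababAAaB$A
  rot[2] = bAbbaaababAAaB$AB
  rot[3] = AbbaaababAAaB$ABb
  rot[4] = bbaaababAAaB$ABbA
  rot[5] = baaababAAaB$ABbAb
  rot[6] = aaababAAaB$ABbAbb
  rot[7] = aababAAaB$ABbAbba
  rot[8] = ababAAaB$ABbAbbaa
  rot[9] = babAAaB$ABbAbbaaa
  rot[10] = abAAaB$ABbAbbaaab
  rot[11] = bAAaB$ABbAbbaaaba
  rot[12] = AAaB$ABbAbbaaabab
  rot[13] = AaB$ABbAbbaaababA
  rot[14] = aB$ABbAbbaaababAA
  rot[15] = B$ABbAbbaaababAAa
  rot[16] = $ABbAbbaaababAAaB
Sorted (with $ < everything):
  sorted[0] = $ABbAbbaaababAAaB
  sorted[1] = AAaB$ABbAbbaaabab
  sorted[2] = ABbAbbaaababAAaB$
  sorted[3] = AaB$ABbAbbaaababA
  sorted[4] = AbbaaababAAaB$ABb
  sorted[5] = B$ABbAbbaaababAAa
  sorted[6] = BbAbbaaababAAaB$A
  sorted[7] = aB$ABbAbbaaababAA
  sorted[8] = aaababAAaB$ABbAbb
  sorted[9] = aababAAaB$ABbAbba
  sorted[10] = abAAaB$ABbAbbaaab
  sorted[11] = ababAAaB$ABbAbbaa
  sorted[12] = bAAaB$ABbAbbaaaba
  sorted[13] = bAbbaaababAAaB$AB
  sorted[14] = baaababAAaB$ABbAb
  sorted[15] = babAAaB$ABbAbbaaa
  sorted[16] = bbaaababAAaB$ABbA
sorted[13] = bAbbaaababAAaB$AB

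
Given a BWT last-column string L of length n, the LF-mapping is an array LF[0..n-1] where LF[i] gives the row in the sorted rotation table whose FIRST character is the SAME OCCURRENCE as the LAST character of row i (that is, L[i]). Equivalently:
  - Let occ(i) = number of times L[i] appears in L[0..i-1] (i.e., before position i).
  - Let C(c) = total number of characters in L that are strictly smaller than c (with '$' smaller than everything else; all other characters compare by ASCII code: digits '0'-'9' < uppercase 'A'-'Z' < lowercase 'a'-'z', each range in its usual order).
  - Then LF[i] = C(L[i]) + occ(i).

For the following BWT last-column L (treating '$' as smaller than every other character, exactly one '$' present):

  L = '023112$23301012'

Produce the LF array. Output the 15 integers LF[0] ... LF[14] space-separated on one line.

Answer: 1 8 12 4 5 9 0 10 13 14 2 6 3 7 11

Derivation:
Char counts: '$':1, '0':3, '1':4, '2':4, '3':3
C (first-col start): C('$')=0, C('0')=1, C('1')=4, C('2')=8, C('3')=12
L[0]='0': occ=0, LF[0]=C('0')+0=1+0=1
L[1]='2': occ=0, LF[1]=C('2')+0=8+0=8
L[2]='3': occ=0, LF[2]=C('3')+0=12+0=12
L[3]='1': occ=0, LF[3]=C('1')+0=4+0=4
L[4]='1': occ=1, LF[4]=C('1')+1=4+1=5
L[5]='2': occ=1, LF[5]=C('2')+1=8+1=9
L[6]='$': occ=0, LF[6]=C('$')+0=0+0=0
L[7]='2': occ=2, LF[7]=C('2')+2=8+2=10
L[8]='3': occ=1, LF[8]=C('3')+1=12+1=13
L[9]='3': occ=2, LF[9]=C('3')+2=12+2=14
L[10]='0': occ=1, LF[10]=C('0')+1=1+1=2
L[11]='1': occ=2, LF[11]=C('1')+2=4+2=6
L[12]='0': occ=2, LF[12]=C('0')+2=1+2=3
L[13]='1': occ=3, LF[13]=C('1')+3=4+3=7
L[14]='2': occ=3, LF[14]=C('2')+3=8+3=11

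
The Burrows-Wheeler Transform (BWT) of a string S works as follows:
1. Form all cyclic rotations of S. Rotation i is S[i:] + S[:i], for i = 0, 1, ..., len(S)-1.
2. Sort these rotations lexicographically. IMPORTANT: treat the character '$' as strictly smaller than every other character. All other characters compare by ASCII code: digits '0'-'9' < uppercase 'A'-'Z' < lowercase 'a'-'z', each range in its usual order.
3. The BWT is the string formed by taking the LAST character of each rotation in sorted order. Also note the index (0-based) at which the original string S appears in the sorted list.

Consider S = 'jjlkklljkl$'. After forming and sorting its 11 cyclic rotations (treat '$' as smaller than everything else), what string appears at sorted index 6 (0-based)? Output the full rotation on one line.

All 11 rotations (rotation i = S[i:]+S[:i]):
  rot[0] = jjlkklljkl$
  rot[1] = jlkklljkl$j
  rot[2] = lkklljkl$jj
  rot[3] = kklljkl$jjl
  rot[4] = klljkl$jjlk
  rot[5] = lljkl$jjlkk
  rot[6] = ljkl$jjlkkl
  rot[7] = jkl$jjlkkll
  rot[8] = kl$jjlkkllj
  rot[9] = l$jjlkklljk
  rot[10] = $jjlkklljkl
Sorted (with $ < everything):
  sorted[0] = $jjlkklljkl
  sorted[1] = jjlkklljkl$
  sorted[2] = jkl$jjlkkll
  sorted[3] = jlkklljkl$j
  sorted[4] = kklljkl$jjl
  sorted[5] = kl$jjlkkllj
  sorted[6] = klljkl$jjlk
  sorted[7] = l$jjlkklljk
  sorted[8] = ljkl$jjlkkl
  sorted[9] = lkklljkl$jj
  sorted[10] = lljkl$jjlkk
sorted[6] = klljkl$jjlk

Answer: klljkl$jjlk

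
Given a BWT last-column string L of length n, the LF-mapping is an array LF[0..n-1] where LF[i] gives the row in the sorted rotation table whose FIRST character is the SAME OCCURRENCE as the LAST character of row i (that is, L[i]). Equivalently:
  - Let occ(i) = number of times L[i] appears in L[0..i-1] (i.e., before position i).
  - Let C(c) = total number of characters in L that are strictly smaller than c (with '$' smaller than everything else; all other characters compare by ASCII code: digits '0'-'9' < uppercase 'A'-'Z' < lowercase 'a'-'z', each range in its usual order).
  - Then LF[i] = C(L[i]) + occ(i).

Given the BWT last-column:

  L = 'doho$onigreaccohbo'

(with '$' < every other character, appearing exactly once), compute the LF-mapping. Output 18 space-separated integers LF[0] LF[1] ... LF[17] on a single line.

Answer: 5 12 8 13 0 14 11 10 7 17 6 1 3 4 15 9 2 16

Derivation:
Char counts: '$':1, 'a':1, 'b':1, 'c':2, 'd':1, 'e':1, 'g':1, 'h':2, 'i':1, 'n':1, 'o':5, 'r':1
C (first-col start): C('$')=0, C('a')=1, C('b')=2, C('c')=3, C('d')=5, C('e')=6, C('g')=7, C('h')=8, C('i')=10, C('n')=11, C('o')=12, C('r')=17
L[0]='d': occ=0, LF[0]=C('d')+0=5+0=5
L[1]='o': occ=0, LF[1]=C('o')+0=12+0=12
L[2]='h': occ=0, LF[2]=C('h')+0=8+0=8
L[3]='o': occ=1, LF[3]=C('o')+1=12+1=13
L[4]='$': occ=0, LF[4]=C('$')+0=0+0=0
L[5]='o': occ=2, LF[5]=C('o')+2=12+2=14
L[6]='n': occ=0, LF[6]=C('n')+0=11+0=11
L[7]='i': occ=0, LF[7]=C('i')+0=10+0=10
L[8]='g': occ=0, LF[8]=C('g')+0=7+0=7
L[9]='r': occ=0, LF[9]=C('r')+0=17+0=17
L[10]='e': occ=0, LF[10]=C('e')+0=6+0=6
L[11]='a': occ=0, LF[11]=C('a')+0=1+0=1
L[12]='c': occ=0, LF[12]=C('c')+0=3+0=3
L[13]='c': occ=1, LF[13]=C('c')+1=3+1=4
L[14]='o': occ=3, LF[14]=C('o')+3=12+3=15
L[15]='h': occ=1, LF[15]=C('h')+1=8+1=9
L[16]='b': occ=0, LF[16]=C('b')+0=2+0=2
L[17]='o': occ=4, LF[17]=C('o')+4=12+4=16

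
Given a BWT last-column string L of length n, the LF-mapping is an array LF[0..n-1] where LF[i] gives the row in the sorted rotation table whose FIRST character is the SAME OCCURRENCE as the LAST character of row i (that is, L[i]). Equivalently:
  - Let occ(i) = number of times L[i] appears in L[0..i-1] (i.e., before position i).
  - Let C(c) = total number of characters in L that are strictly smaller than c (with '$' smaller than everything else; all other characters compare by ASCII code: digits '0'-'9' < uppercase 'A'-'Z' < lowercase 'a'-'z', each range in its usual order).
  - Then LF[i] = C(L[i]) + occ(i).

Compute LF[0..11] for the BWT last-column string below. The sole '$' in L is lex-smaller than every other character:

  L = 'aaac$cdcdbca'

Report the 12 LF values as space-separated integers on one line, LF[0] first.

Answer: 1 2 3 6 0 7 10 8 11 5 9 4

Derivation:
Char counts: '$':1, 'a':4, 'b':1, 'c':4, 'd':2
C (first-col start): C('$')=0, C('a')=1, C('b')=5, C('c')=6, C('d')=10
L[0]='a': occ=0, LF[0]=C('a')+0=1+0=1
L[1]='a': occ=1, LF[1]=C('a')+1=1+1=2
L[2]='a': occ=2, LF[2]=C('a')+2=1+2=3
L[3]='c': occ=0, LF[3]=C('c')+0=6+0=6
L[4]='$': occ=0, LF[4]=C('$')+0=0+0=0
L[5]='c': occ=1, LF[5]=C('c')+1=6+1=7
L[6]='d': occ=0, LF[6]=C('d')+0=10+0=10
L[7]='c': occ=2, LF[7]=C('c')+2=6+2=8
L[8]='d': occ=1, LF[8]=C('d')+1=10+1=11
L[9]='b': occ=0, LF[9]=C('b')+0=5+0=5
L[10]='c': occ=3, LF[10]=C('c')+3=6+3=9
L[11]='a': occ=3, LF[11]=C('a')+3=1+3=4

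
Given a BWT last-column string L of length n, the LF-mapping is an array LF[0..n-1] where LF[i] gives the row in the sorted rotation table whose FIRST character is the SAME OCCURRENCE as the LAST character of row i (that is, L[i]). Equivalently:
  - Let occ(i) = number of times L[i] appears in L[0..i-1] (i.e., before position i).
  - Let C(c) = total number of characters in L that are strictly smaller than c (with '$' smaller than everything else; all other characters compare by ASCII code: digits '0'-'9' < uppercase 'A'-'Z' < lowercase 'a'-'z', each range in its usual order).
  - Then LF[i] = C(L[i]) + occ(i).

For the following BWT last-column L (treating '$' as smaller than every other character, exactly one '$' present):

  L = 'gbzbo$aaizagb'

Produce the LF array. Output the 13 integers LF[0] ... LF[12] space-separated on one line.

Answer: 7 4 11 5 10 0 1 2 9 12 3 8 6

Derivation:
Char counts: '$':1, 'a':3, 'b':3, 'g':2, 'i':1, 'o':1, 'z':2
C (first-col start): C('$')=0, C('a')=1, C('b')=4, C('g')=7, C('i')=9, C('o')=10, C('z')=11
L[0]='g': occ=0, LF[0]=C('g')+0=7+0=7
L[1]='b': occ=0, LF[1]=C('b')+0=4+0=4
L[2]='z': occ=0, LF[2]=C('z')+0=11+0=11
L[3]='b': occ=1, LF[3]=C('b')+1=4+1=5
L[4]='o': occ=0, LF[4]=C('o')+0=10+0=10
L[5]='$': occ=0, LF[5]=C('$')+0=0+0=0
L[6]='a': occ=0, LF[6]=C('a')+0=1+0=1
L[7]='a': occ=1, LF[7]=C('a')+1=1+1=2
L[8]='i': occ=0, LF[8]=C('i')+0=9+0=9
L[9]='z': occ=1, LF[9]=C('z')+1=11+1=12
L[10]='a': occ=2, LF[10]=C('a')+2=1+2=3
L[11]='g': occ=1, LF[11]=C('g')+1=7+1=8
L[12]='b': occ=2, LF[12]=C('b')+2=4+2=6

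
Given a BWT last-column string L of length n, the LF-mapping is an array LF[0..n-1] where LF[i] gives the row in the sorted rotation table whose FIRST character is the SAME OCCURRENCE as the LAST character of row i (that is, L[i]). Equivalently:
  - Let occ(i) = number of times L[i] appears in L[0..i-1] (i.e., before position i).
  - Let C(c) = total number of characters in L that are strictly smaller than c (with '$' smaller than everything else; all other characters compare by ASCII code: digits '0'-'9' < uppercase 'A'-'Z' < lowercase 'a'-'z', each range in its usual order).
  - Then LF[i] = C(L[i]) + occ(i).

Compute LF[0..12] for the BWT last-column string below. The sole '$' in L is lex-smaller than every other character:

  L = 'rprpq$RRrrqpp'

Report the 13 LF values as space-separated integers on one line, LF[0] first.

Char counts: '$':1, 'R':2, 'p':4, 'q':2, 'r':4
C (first-col start): C('$')=0, C('R')=1, C('p')=3, C('q')=7, C('r')=9
L[0]='r': occ=0, LF[0]=C('r')+0=9+0=9
L[1]='p': occ=0, LF[1]=C('p')+0=3+0=3
L[2]='r': occ=1, LF[2]=C('r')+1=9+1=10
L[3]='p': occ=1, LF[3]=C('p')+1=3+1=4
L[4]='q': occ=0, LF[4]=C('q')+0=7+0=7
L[5]='$': occ=0, LF[5]=C('$')+0=0+0=0
L[6]='R': occ=0, LF[6]=C('R')+0=1+0=1
L[7]='R': occ=1, LF[7]=C('R')+1=1+1=2
L[8]='r': occ=2, LF[8]=C('r')+2=9+2=11
L[9]='r': occ=3, LF[9]=C('r')+3=9+3=12
L[10]='q': occ=1, LF[10]=C('q')+1=7+1=8
L[11]='p': occ=2, LF[11]=C('p')+2=3+2=5
L[12]='p': occ=3, LF[12]=C('p')+3=3+3=6

Answer: 9 3 10 4 7 0 1 2 11 12 8 5 6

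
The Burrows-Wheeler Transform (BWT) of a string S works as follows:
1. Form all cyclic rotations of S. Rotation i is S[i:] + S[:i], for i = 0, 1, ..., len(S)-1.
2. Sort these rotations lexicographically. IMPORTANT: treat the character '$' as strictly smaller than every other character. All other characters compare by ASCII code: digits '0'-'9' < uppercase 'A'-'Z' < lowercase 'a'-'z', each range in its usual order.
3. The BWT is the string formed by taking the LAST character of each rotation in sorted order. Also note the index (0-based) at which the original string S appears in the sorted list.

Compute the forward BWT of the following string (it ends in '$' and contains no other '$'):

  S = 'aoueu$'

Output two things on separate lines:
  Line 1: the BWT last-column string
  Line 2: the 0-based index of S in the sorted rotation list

All 6 rotations (rotation i = S[i:]+S[:i]):
  rot[0] = aoueu$
  rot[1] = oueu$a
  rot[2] = ueu$ao
  rot[3] = eu$aou
  rot[4] = u$aoue
  rot[5] = $aoueu
Sorted (with $ < everything):
  sorted[0] = $aoueu  (last char: 'u')
  sorted[1] = aoueu$  (last char: '$')
  sorted[2] = eu$aou  (last char: 'u')
  sorted[3] = oueu$a  (last char: 'a')
  sorted[4] = u$aoue  (last char: 'e')
  sorted[5] = ueu$ao  (last char: 'o')
Last column: u$uaeo
Original string S is at sorted index 1

Answer: u$uaeo
1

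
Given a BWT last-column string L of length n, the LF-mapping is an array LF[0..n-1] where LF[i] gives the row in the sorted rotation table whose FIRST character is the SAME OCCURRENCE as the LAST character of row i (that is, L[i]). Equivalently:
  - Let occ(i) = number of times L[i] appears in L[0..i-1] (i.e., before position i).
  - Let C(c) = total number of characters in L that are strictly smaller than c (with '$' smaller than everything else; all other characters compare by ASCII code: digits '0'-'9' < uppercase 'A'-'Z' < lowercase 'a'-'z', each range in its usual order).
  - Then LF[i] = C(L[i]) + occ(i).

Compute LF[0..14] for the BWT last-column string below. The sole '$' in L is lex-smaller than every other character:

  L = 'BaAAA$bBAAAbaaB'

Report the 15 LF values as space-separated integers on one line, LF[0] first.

Char counts: '$':1, 'A':6, 'B':3, 'a':3, 'b':2
C (first-col start): C('$')=0, C('A')=1, C('B')=7, C('a')=10, C('b')=13
L[0]='B': occ=0, LF[0]=C('B')+0=7+0=7
L[1]='a': occ=0, LF[1]=C('a')+0=10+0=10
L[2]='A': occ=0, LF[2]=C('A')+0=1+0=1
L[3]='A': occ=1, LF[3]=C('A')+1=1+1=2
L[4]='A': occ=2, LF[4]=C('A')+2=1+2=3
L[5]='$': occ=0, LF[5]=C('$')+0=0+0=0
L[6]='b': occ=0, LF[6]=C('b')+0=13+0=13
L[7]='B': occ=1, LF[7]=C('B')+1=7+1=8
L[8]='A': occ=3, LF[8]=C('A')+3=1+3=4
L[9]='A': occ=4, LF[9]=C('A')+4=1+4=5
L[10]='A': occ=5, LF[10]=C('A')+5=1+5=6
L[11]='b': occ=1, LF[11]=C('b')+1=13+1=14
L[12]='a': occ=1, LF[12]=C('a')+1=10+1=11
L[13]='a': occ=2, LF[13]=C('a')+2=10+2=12
L[14]='B': occ=2, LF[14]=C('B')+2=7+2=9

Answer: 7 10 1 2 3 0 13 8 4 5 6 14 11 12 9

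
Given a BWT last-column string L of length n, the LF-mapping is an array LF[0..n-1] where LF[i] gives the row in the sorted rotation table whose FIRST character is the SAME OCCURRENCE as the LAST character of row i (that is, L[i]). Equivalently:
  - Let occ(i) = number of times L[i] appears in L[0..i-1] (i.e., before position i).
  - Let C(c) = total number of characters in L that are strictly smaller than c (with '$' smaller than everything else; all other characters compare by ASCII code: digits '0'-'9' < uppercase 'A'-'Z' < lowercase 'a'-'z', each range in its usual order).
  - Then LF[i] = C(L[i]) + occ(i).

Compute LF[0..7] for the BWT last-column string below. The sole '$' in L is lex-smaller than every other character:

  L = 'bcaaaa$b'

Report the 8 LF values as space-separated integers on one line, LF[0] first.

Answer: 5 7 1 2 3 4 0 6

Derivation:
Char counts: '$':1, 'a':4, 'b':2, 'c':1
C (first-col start): C('$')=0, C('a')=1, C('b')=5, C('c')=7
L[0]='b': occ=0, LF[0]=C('b')+0=5+0=5
L[1]='c': occ=0, LF[1]=C('c')+0=7+0=7
L[2]='a': occ=0, LF[2]=C('a')+0=1+0=1
L[3]='a': occ=1, LF[3]=C('a')+1=1+1=2
L[4]='a': occ=2, LF[4]=C('a')+2=1+2=3
L[5]='a': occ=3, LF[5]=C('a')+3=1+3=4
L[6]='$': occ=0, LF[6]=C('$')+0=0+0=0
L[7]='b': occ=1, LF[7]=C('b')+1=5+1=6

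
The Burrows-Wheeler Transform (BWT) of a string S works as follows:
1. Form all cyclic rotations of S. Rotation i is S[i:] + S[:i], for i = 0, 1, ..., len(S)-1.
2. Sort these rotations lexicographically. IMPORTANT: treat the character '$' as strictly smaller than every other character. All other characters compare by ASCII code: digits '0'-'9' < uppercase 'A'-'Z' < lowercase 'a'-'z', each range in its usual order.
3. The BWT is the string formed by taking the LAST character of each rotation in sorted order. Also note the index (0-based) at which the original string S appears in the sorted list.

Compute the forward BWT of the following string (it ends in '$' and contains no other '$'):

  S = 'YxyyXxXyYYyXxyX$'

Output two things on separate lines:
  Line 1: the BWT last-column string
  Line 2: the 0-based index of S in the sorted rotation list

All 16 rotations (rotation i = S[i:]+S[:i]):
  rot[0] = YxyyXxXyYYyXxyX$
  rot[1] = xyyXxXyYYyXxyX$Y
  rot[2] = yyXxXyYYyXxyX$Yx
  rot[3] = yXxXyYYyXxyX$Yxy
  rot[4] = XxXyYYyXxyX$Yxyy
  rot[5] = xXyYYyXxyX$YxyyX
  rot[6] = XyYYyXxyX$YxyyXx
  rot[7] = yYYyXxyX$YxyyXxX
  rot[8] = YYyXxyX$YxyyXxXy
  rot[9] = YyXxyX$YxyyXxXyY
  rot[10] = yXxyX$YxyyXxXyYY
  rot[11] = XxyX$YxyyXxXyYYy
  rot[12] = xyX$YxyyXxXyYYyX
  rot[13] = yX$YxyyXxXyYYyXx
  rot[14] = X$YxyyXxXyYYyXxy
  rot[15] = $YxyyXxXyYYyXxyX
Sorted (with $ < everything):
  sorted[0] = $YxyyXxXyYYyXxyX  (last char: 'X')
  sorted[1] = X$YxyyXxXyYYyXxy  (last char: 'y')
  sorted[2] = XxXyYYyXxyX$Yxyy  (last char: 'y')
  sorted[3] = XxyX$YxyyXxXyYYy  (last char: 'y')
  sorted[4] = XyYYyXxyX$YxyyXx  (last char: 'x')
  sorted[5] = YYyXxyX$YxyyXxXy  (last char: 'y')
  sorted[6] = YxyyXxXyYYyXxyX$  (last char: '$')
  sorted[7] = YyXxyX$YxyyXxXyY  (last char: 'Y')
  sorted[8] = xXyYYyXxyX$YxyyX  (last char: 'X')
  sorted[9] = xyX$YxyyXxXyYYyX  (last char: 'X')
  sorted[10] = xyyXxXyYYyXxyX$Y  (last char: 'Y')
  sorted[11] = yX$YxyyXxXyYYyXx  (last char: 'x')
  sorted[12] = yXxXyYYyXxyX$Yxy  (last char: 'y')
  sorted[13] = yXxyX$YxyyXxXyYY  (last char: 'Y')
  sorted[14] = yYYyXxyX$YxyyXxX  (last char: 'X')
  sorted[15] = yyXxXyYYyXxyX$Yx  (last char: 'x')
Last column: Xyyyxy$YXXYxyYXx
Original string S is at sorted index 6

Answer: Xyyyxy$YXXYxyYXx
6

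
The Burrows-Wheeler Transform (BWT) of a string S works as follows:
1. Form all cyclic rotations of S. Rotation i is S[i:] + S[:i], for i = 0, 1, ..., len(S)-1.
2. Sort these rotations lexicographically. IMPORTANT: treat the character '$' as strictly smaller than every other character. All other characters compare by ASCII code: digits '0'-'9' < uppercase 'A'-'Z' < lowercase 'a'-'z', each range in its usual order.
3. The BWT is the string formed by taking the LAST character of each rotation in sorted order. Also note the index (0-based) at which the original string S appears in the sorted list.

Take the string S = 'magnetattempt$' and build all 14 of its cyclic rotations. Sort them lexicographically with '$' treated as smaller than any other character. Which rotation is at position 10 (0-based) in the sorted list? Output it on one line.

Answer: t$magnetattemp

Derivation:
All 14 rotations (rotation i = S[i:]+S[:i]):
  rot[0] = magnetattempt$
  rot[1] = agnetattempt$m
  rot[2] = gnetattempt$ma
  rot[3] = netattempt$mag
  rot[4] = etattempt$magn
  rot[5] = tattempt$magne
  rot[6] = attempt$magnet
  rot[7] = ttempt$magneta
  rot[8] = tempt$magnetat
  rot[9] = empt$magnetatt
  rot[10] = mpt$magnetatte
  rot[11] = pt$magnetattem
  rot[12] = t$magnetattemp
  rot[13] = $magnetattempt
Sorted (with $ < everything):
  sorted[0] = $magnetattempt
  sorted[1] = agnetattempt$m
  sorted[2] = attempt$magnet
  sorted[3] = empt$magnetatt
  sorted[4] = etattempt$magn
  sorted[5] = gnetattempt$ma
  sorted[6] = magnetattempt$
  sorted[7] = mpt$magnetatte
  sorted[8] = netattempt$mag
  sorted[9] = pt$magnetattem
  sorted[10] = t$magnetattemp
  sorted[11] = tattempt$magne
  sorted[12] = tempt$magnetat
  sorted[13] = ttempt$magneta
sorted[10] = t$magnetattemp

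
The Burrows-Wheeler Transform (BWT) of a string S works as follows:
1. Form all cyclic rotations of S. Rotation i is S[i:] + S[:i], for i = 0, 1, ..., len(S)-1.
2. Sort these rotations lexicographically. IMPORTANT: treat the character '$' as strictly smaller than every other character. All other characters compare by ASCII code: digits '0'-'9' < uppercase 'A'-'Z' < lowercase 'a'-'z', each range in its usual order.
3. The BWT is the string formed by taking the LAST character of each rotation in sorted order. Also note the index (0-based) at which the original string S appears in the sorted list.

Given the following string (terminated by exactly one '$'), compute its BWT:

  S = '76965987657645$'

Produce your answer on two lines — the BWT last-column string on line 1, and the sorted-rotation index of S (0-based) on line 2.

Answer: 56466779758$965
11

Derivation:
All 15 rotations (rotation i = S[i:]+S[:i]):
  rot[0] = 76965987657645$
  rot[1] = 6965987657645$7
  rot[2] = 965987657645$76
  rot[3] = 65987657645$769
  rot[4] = 5987657645$7696
  rot[5] = 987657645$76965
  rot[6] = 87657645$769659
  rot[7] = 7657645$7696598
  rot[8] = 657645$76965987
  rot[9] = 57645$769659876
  rot[10] = 7645$7696598765
  rot[11] = 645$76965987657
  rot[12] = 45$769659876576
  rot[13] = 5$7696598765764
  rot[14] = $76965987657645
Sorted (with $ < everything):
  sorted[0] = $76965987657645  (last char: '5')
  sorted[1] = 45$769659876576  (last char: '6')
  sorted[2] = 5$7696598765764  (last char: '4')
  sorted[3] = 57645$769659876  (last char: '6')
  sorted[4] = 5987657645$7696  (last char: '6')
  sorted[5] = 645$76965987657  (last char: '7')
  sorted[6] = 657645$76965987  (last char: '7')
  sorted[7] = 65987657645$769  (last char: '9')
  sorted[8] = 6965987657645$7  (last char: '7')
  sorted[9] = 7645$7696598765  (last char: '5')
  sorted[10] = 7657645$7696598  (last char: '8')
  sorted[11] = 76965987657645$  (last char: '$')
  sorted[12] = 87657645$769659  (last char: '9')
  sorted[13] = 965987657645$76  (last char: '6')
  sorted[14] = 987657645$76965  (last char: '5')
Last column: 56466779758$965
Original string S is at sorted index 11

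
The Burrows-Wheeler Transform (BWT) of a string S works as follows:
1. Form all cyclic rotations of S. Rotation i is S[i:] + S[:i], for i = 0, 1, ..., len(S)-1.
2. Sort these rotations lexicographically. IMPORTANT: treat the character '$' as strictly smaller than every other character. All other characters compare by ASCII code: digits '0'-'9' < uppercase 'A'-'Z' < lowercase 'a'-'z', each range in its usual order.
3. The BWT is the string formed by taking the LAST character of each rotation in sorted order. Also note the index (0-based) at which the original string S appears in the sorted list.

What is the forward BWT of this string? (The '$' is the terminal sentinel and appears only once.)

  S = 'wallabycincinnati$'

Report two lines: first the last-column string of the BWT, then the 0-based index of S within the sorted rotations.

All 18 rotations (rotation i = S[i:]+S[:i]):
  rot[0] = wallabycincinnati$
  rot[1] = allabycincinnati$w
  rot[2] = llabycincinnati$wa
  rot[3] = labycincinnati$wal
  rot[4] = abycincinnati$wall
  rot[5] = bycincinnati$walla
  rot[6] = ycincinnati$wallab
  rot[7] = cincinnati$wallaby
  rot[8] = incinnati$wallabyc
  rot[9] = ncinnati$wallabyci
  rot[10] = cinnati$wallabycin
  rot[11] = innati$wallabycinc
  rot[12] = nnati$wallabycinci
  rot[13] = nati$wallabycincin
  rot[14] = ati$wallabycincinn
  rot[15] = ti$wallabycincinna
  rot[16] = i$wallabycincinnat
  rot[17] = $wallabycincinnati
Sorted (with $ < everything):
  sorted[0] = $wallabycincinnati  (last char: 'i')
  sorted[1] = abycincinnati$wall  (last char: 'l')
  sorted[2] = allabycincinnati$w  (last char: 'w')
  sorted[3] = ati$wallabycincinn  (last char: 'n')
  sorted[4] = bycincinnati$walla  (last char: 'a')
  sorted[5] = cincinnati$wallaby  (last char: 'y')
  sorted[6] = cinnati$wallabycin  (last char: 'n')
  sorted[7] = i$wallabycincinnat  (last char: 't')
  sorted[8] = incinnati$wallabyc  (last char: 'c')
  sorted[9] = innati$wallabycinc  (last char: 'c')
  sorted[10] = labycincinnati$wal  (last char: 'l')
  sorted[11] = llabycincinnati$wa  (last char: 'a')
  sorted[12] = nati$wallabycincin  (last char: 'n')
  sorted[13] = ncinnati$wallabyci  (last char: 'i')
  sorted[14] = nnati$wallabycinci  (last char: 'i')
  sorted[15] = ti$wallabycincinna  (last char: 'a')
  sorted[16] = wallabycincinnati$  (last char: '$')
  sorted[17] = ycincinnati$wallab  (last char: 'b')
Last column: ilwnayntcclaniia$b
Original string S is at sorted index 16

Answer: ilwnayntcclaniia$b
16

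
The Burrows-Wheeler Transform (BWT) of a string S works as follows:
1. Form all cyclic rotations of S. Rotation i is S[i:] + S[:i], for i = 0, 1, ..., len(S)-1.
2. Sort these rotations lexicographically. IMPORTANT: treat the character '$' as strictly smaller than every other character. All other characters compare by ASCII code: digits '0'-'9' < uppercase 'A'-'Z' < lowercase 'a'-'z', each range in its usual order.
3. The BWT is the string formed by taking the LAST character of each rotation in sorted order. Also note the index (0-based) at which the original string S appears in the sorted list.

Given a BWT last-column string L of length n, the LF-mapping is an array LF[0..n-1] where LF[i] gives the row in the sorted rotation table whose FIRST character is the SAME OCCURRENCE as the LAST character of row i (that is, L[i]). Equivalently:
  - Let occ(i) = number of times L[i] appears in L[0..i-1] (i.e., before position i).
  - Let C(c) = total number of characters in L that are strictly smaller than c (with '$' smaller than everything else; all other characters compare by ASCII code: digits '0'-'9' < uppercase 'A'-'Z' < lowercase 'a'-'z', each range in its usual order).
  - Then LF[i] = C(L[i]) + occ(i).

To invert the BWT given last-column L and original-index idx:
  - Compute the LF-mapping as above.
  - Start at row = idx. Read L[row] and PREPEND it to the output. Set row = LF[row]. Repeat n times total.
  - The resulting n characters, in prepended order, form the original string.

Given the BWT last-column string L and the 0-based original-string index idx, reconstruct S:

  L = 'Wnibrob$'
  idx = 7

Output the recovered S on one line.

Answer: ribbonW$

Derivation:
LF mapping: 1 5 4 2 7 6 3 0
Walk LF starting at row 7, prepending L[row]:
  step 1: row=7, L[7]='$', prepend. Next row=LF[7]=0
  step 2: row=0, L[0]='W', prepend. Next row=LF[0]=1
  step 3: row=1, L[1]='n', prepend. Next row=LF[1]=5
  step 4: row=5, L[5]='o', prepend. Next row=LF[5]=6
  step 5: row=6, L[6]='b', prepend. Next row=LF[6]=3
  step 6: row=3, L[3]='b', prepend. Next row=LF[3]=2
  step 7: row=2, L[2]='i', prepend. Next row=LF[2]=4
  step 8: row=4, L[4]='r', prepend. Next row=LF[4]=7
Reversed output: ribbonW$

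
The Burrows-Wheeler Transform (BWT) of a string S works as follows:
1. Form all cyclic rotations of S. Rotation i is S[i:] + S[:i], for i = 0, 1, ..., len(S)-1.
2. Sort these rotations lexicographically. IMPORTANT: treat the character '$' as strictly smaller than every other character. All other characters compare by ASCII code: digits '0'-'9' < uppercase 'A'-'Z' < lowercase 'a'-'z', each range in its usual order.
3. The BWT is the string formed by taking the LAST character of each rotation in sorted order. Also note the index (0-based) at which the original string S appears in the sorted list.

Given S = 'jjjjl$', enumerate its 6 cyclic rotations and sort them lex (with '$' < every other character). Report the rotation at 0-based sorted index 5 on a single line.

Answer: l$jjjj

Derivation:
All 6 rotations (rotation i = S[i:]+S[:i]):
  rot[0] = jjjjl$
  rot[1] = jjjl$j
  rot[2] = jjl$jj
  rot[3] = jl$jjj
  rot[4] = l$jjjj
  rot[5] = $jjjjl
Sorted (with $ < everything):
  sorted[0] = $jjjjl
  sorted[1] = jjjjl$
  sorted[2] = jjjl$j
  sorted[3] = jjl$jj
  sorted[4] = jl$jjj
  sorted[5] = l$jjjj
sorted[5] = l$jjjj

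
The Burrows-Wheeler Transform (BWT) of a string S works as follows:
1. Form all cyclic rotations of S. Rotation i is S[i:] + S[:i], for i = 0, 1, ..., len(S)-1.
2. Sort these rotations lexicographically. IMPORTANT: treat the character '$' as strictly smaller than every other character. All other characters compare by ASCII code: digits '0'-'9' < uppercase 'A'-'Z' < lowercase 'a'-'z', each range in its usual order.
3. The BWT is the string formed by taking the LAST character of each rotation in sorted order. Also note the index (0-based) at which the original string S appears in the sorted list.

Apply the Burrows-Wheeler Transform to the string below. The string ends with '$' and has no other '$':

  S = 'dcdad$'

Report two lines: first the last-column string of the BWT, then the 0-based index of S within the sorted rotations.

Answer: dddac$
5

Derivation:
All 6 rotations (rotation i = S[i:]+S[:i]):
  rot[0] = dcdad$
  rot[1] = cdad$d
  rot[2] = dad$dc
  rot[3] = ad$dcd
  rot[4] = d$dcda
  rot[5] = $dcdad
Sorted (with $ < everything):
  sorted[0] = $dcdad  (last char: 'd')
  sorted[1] = ad$dcd  (last char: 'd')
  sorted[2] = cdad$d  (last char: 'd')
  sorted[3] = d$dcda  (last char: 'a')
  sorted[4] = dad$dc  (last char: 'c')
  sorted[5] = dcdad$  (last char: '$')
Last column: dddac$
Original string S is at sorted index 5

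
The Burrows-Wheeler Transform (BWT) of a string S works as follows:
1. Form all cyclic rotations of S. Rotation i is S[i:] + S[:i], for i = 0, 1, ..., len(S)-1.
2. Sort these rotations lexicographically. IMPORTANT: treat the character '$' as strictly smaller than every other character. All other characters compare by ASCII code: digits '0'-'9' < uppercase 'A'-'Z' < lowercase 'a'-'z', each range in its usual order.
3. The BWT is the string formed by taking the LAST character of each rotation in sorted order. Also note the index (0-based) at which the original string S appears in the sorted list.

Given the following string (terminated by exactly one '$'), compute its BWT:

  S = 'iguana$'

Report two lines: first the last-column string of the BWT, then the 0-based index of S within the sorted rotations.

Answer: anui$ag
4

Derivation:
All 7 rotations (rotation i = S[i:]+S[:i]):
  rot[0] = iguana$
  rot[1] = guana$i
  rot[2] = uana$ig
  rot[3] = ana$igu
  rot[4] = na$igua
  rot[5] = a$iguan
  rot[6] = $iguana
Sorted (with $ < everything):
  sorted[0] = $iguana  (last char: 'a')
  sorted[1] = a$iguan  (last char: 'n')
  sorted[2] = ana$igu  (last char: 'u')
  sorted[3] = guana$i  (last char: 'i')
  sorted[4] = iguana$  (last char: '$')
  sorted[5] = na$igua  (last char: 'a')
  sorted[6] = uana$ig  (last char: 'g')
Last column: anui$ag
Original string S is at sorted index 4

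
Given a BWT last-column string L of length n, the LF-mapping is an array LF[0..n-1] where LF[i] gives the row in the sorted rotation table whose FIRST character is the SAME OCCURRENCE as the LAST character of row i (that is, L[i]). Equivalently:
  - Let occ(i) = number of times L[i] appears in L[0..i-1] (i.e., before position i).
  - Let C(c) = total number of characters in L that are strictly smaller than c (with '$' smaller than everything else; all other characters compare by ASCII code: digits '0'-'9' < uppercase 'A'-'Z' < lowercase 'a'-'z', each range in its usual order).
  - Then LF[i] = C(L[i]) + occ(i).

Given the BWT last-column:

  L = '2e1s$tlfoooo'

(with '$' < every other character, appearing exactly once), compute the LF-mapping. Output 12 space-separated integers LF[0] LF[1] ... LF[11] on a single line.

Char counts: '$':1, '1':1, '2':1, 'e':1, 'f':1, 'l':1, 'o':4, 's':1, 't':1
C (first-col start): C('$')=0, C('1')=1, C('2')=2, C('e')=3, C('f')=4, C('l')=5, C('o')=6, C('s')=10, C('t')=11
L[0]='2': occ=0, LF[0]=C('2')+0=2+0=2
L[1]='e': occ=0, LF[1]=C('e')+0=3+0=3
L[2]='1': occ=0, LF[2]=C('1')+0=1+0=1
L[3]='s': occ=0, LF[3]=C('s')+0=10+0=10
L[4]='$': occ=0, LF[4]=C('$')+0=0+0=0
L[5]='t': occ=0, LF[5]=C('t')+0=11+0=11
L[6]='l': occ=0, LF[6]=C('l')+0=5+0=5
L[7]='f': occ=0, LF[7]=C('f')+0=4+0=4
L[8]='o': occ=0, LF[8]=C('o')+0=6+0=6
L[9]='o': occ=1, LF[9]=C('o')+1=6+1=7
L[10]='o': occ=2, LF[10]=C('o')+2=6+2=8
L[11]='o': occ=3, LF[11]=C('o')+3=6+3=9

Answer: 2 3 1 10 0 11 5 4 6 7 8 9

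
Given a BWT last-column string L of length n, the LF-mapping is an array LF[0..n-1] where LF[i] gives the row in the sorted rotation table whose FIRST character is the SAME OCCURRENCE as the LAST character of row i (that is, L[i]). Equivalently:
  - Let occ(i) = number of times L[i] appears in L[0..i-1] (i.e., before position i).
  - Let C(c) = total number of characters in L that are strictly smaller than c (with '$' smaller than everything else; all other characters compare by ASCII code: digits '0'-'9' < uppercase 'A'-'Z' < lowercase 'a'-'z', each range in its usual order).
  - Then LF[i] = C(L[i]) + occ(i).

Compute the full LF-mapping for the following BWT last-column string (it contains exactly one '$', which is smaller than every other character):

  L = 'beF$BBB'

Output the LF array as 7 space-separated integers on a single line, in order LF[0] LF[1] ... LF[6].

Char counts: '$':1, 'B':3, 'F':1, 'b':1, 'e':1
C (first-col start): C('$')=0, C('B')=1, C('F')=4, C('b')=5, C('e')=6
L[0]='b': occ=0, LF[0]=C('b')+0=5+0=5
L[1]='e': occ=0, LF[1]=C('e')+0=6+0=6
L[2]='F': occ=0, LF[2]=C('F')+0=4+0=4
L[3]='$': occ=0, LF[3]=C('$')+0=0+0=0
L[4]='B': occ=0, LF[4]=C('B')+0=1+0=1
L[5]='B': occ=1, LF[5]=C('B')+1=1+1=2
L[6]='B': occ=2, LF[6]=C('B')+2=1+2=3

Answer: 5 6 4 0 1 2 3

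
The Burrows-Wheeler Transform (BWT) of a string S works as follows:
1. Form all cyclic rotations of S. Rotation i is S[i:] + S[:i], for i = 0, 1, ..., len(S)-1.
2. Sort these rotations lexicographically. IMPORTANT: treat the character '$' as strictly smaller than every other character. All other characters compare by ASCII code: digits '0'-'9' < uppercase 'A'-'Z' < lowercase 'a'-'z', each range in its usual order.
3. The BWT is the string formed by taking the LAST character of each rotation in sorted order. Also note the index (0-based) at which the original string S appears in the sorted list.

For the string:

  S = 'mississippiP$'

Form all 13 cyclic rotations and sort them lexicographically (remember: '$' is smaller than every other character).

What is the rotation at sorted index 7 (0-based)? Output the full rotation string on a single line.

Answer: piP$mississip

Derivation:
All 13 rotations (rotation i = S[i:]+S[:i]):
  rot[0] = mississippiP$
  rot[1] = ississippiP$m
  rot[2] = ssissippiP$mi
  rot[3] = sissippiP$mis
  rot[4] = issippiP$miss
  rot[5] = ssippiP$missi
  rot[6] = sippiP$missis
  rot[7] = ippiP$mississ
  rot[8] = ppiP$mississi
  rot[9] = piP$mississip
  rot[10] = iP$mississipp
  rot[11] = P$mississippi
  rot[12] = $mississippiP
Sorted (with $ < everything):
  sorted[0] = $mississippiP
  sorted[1] = P$mississippi
  sorted[2] = iP$mississipp
  sorted[3] = ippiP$mississ
  sorted[4] = issippiP$miss
  sorted[5] = ississippiP$m
  sorted[6] = mississippiP$
  sorted[7] = piP$mississip
  sorted[8] = ppiP$mississi
  sorted[9] = sippiP$missis
  sorted[10] = sissippiP$mis
  sorted[11] = ssippiP$missi
  sorted[12] = ssissippiP$mi
sorted[7] = piP$mississip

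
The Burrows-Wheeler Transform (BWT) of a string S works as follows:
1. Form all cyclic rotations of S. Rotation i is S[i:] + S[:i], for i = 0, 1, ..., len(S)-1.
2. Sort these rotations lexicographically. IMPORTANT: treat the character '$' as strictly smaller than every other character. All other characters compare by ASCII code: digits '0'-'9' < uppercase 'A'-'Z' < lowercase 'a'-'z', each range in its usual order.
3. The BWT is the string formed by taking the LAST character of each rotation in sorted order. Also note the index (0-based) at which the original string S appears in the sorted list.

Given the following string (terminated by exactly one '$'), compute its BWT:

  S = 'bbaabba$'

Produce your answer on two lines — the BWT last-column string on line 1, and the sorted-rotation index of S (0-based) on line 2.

All 8 rotations (rotation i = S[i:]+S[:i]):
  rot[0] = bbaabba$
  rot[1] = baabba$b
  rot[2] = aabba$bb
  rot[3] = abba$bba
  rot[4] = bba$bbaa
  rot[5] = ba$bbaab
  rot[6] = a$bbaabb
  rot[7] = $bbaabba
Sorted (with $ < everything):
  sorted[0] = $bbaabba  (last char: 'a')
  sorted[1] = a$bbaabb  (last char: 'b')
  sorted[2] = aabba$bb  (last char: 'b')
  sorted[3] = abba$bba  (last char: 'a')
  sorted[4] = ba$bbaab  (last char: 'b')
  sorted[5] = baabba$b  (last char: 'b')
  sorted[6] = bba$bbaa  (last char: 'a')
  sorted[7] = bbaabba$  (last char: '$')
Last column: abbabba$
Original string S is at sorted index 7

Answer: abbabba$
7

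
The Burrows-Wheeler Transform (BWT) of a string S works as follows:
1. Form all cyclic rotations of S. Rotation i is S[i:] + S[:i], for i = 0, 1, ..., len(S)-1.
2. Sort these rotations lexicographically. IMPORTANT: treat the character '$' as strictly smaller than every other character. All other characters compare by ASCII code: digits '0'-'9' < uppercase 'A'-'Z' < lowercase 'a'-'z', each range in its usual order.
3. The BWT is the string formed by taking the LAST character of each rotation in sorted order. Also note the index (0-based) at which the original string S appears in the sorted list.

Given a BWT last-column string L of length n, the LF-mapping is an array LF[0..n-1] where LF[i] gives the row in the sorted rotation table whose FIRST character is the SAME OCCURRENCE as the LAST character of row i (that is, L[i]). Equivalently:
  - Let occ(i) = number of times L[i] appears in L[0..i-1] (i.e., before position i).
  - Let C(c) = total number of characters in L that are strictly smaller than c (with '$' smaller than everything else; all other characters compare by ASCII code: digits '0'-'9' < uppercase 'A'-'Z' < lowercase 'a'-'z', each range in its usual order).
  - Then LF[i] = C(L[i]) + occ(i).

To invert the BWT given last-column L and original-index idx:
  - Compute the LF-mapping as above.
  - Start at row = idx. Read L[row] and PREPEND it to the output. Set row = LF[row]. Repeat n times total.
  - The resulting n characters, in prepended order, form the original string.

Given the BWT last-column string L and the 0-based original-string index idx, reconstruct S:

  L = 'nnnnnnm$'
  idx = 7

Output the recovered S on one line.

LF mapping: 2 3 4 5 6 7 1 0
Walk LF starting at row 7, prepending L[row]:
  step 1: row=7, L[7]='$', prepend. Next row=LF[7]=0
  step 2: row=0, L[0]='n', prepend. Next row=LF[0]=2
  step 3: row=2, L[2]='n', prepend. Next row=LF[2]=4
  step 4: row=4, L[4]='n', prepend. Next row=LF[4]=6
  step 5: row=6, L[6]='m', prepend. Next row=LF[6]=1
  step 6: row=1, L[1]='n', prepend. Next row=LF[1]=3
  step 7: row=3, L[3]='n', prepend. Next row=LF[3]=5
  step 8: row=5, L[5]='n', prepend. Next row=LF[5]=7
Reversed output: nnnmnnn$

Answer: nnnmnnn$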